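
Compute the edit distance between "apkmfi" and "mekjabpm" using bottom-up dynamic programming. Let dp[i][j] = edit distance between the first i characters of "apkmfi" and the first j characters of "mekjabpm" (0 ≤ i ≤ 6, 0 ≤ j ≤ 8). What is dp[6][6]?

   ''  m  e  k  j  a  b  p  m
''  0  1  2  3  4  5  6  7  8
 a  1  1  2  3  4  4  5  6  7
 p  2  2  2  3  4  5  5  5  6
 k  3  3  3  2  3  4  5  6  6
 m  4  3  4  3  3  4  5  6  6
 f  5  4  4  4  4  4  5  6  7
 i  6  5  5  5  5  5  5  6  7

5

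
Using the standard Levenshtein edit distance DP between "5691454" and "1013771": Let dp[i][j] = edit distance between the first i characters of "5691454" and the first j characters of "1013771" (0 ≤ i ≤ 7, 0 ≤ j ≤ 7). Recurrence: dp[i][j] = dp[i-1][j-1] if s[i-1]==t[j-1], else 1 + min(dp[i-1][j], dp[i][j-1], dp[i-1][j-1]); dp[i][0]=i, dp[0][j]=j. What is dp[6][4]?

5

   ''  1  0  1  3  7  7  1
''  0  1  2  3  4  5  6  7
 5  1  1  2  3  4  5  6  7
 6  2  2  2  3  4  5  6  7
 9  3  3  3  3  4  5  6  7
 1  4  3  4  3  4  5  6  6
 4  5  4  4  4  4  5  6  7
 5  6  5  5  5  5  5  6  7
 4  7  6  6  6  6  6  6  7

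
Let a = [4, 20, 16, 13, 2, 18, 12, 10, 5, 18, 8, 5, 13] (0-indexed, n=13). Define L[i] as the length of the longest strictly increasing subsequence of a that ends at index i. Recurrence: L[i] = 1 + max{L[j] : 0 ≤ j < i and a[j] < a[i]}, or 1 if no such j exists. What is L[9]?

3

   i    0    1    2    3    4    5    6    7    8    9   10   11   12
a[i]    4   20   16   13    2   18   12   10    5   18    8    5   13
L[i]    1    2    2    2    1    3    2    2    2    3    3    2    4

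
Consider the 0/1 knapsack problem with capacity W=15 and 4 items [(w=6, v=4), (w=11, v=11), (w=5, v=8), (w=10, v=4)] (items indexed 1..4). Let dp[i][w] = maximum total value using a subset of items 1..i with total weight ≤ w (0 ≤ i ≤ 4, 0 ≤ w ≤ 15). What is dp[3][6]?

i\w   0   1   2   3   4   5   6   7   8   9  10  11  12  13  14  15
  0   0   0   0   0   0   0   0   0   0   0   0   0   0   0   0   0
  1   0   0   0   0   0   0   4   4   4   4   4   4   4   4   4   4
  2   0   0   0   0   0   0   4   4   4   4   4  11  11  11  11  11
  3   0   0   0   0   0   8   8   8   8   8   8  12  12  12  12  12
  4   0   0   0   0   0   8   8   8   8   8   8  12  12  12  12  12

8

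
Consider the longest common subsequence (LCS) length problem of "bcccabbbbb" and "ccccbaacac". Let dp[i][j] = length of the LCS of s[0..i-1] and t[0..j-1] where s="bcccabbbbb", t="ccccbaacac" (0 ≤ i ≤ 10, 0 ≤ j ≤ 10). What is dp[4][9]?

   ''  c  c  c  c  b  a  a  c  a  c
''  0  0  0  0  0  0  0  0  0  0  0
 b  0  0  0  0  0  1  1  1  1  1  1
 c  0  1  1  1  1  1  1  1  2  2  2
 c  0  1  2  2  2  2  2  2  2  2  3
 c  0  1  2  3  3  3  3  3  3  3  3
 a  0  1  2  3  3  3  4  4  4  4  4
 b  0  1  2  3  3  4  4  4  4  4  4
 b  0  1  2  3  3  4  4  4  4  4  4
 b  0  1  2  3  3  4  4  4  4  4  4
 b  0  1  2  3  3  4  4  4  4  4  4
 b  0  1  2  3  3  4  4  4  4  4  4

3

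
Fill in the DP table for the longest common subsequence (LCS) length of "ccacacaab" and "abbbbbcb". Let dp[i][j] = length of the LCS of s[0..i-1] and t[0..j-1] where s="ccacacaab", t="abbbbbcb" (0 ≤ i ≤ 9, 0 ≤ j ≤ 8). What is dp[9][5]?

2

   ''  a  b  b  b  b  b  c  b
''  0  0  0  0  0  0  0  0  0
 c  0  0  0  0  0  0  0  1  1
 c  0  0  0  0  0  0  0  1  1
 a  0  1  1  1  1  1  1  1  1
 c  0  1  1  1  1  1  1  2  2
 a  0  1  1  1  1  1  1  2  2
 c  0  1  1  1  1  1  1  2  2
 a  0  1  1  1  1  1  1  2  2
 a  0  1  1  1  1  1  1  2  2
 b  0  1  2  2  2  2  2  2  3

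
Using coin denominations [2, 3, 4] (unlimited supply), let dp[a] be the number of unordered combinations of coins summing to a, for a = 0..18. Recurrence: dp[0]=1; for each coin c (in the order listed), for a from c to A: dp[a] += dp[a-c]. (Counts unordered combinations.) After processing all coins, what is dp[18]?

12

after  coin     0     1     2     3     4     5     6     7     8     9    10    11    12    13    14    15    16    17    18
          2     1     0     1     0     1     0     1     0     1     0     1     0     1     0     1     0     1     0     1
          3     1     0     1     1     1     1     2     1     2     2     2     2     3     2     3     3     3     3     4
          4     1     0     1     1     2     1     3     2     4     3     5     4     7     5     8     7    10     8    12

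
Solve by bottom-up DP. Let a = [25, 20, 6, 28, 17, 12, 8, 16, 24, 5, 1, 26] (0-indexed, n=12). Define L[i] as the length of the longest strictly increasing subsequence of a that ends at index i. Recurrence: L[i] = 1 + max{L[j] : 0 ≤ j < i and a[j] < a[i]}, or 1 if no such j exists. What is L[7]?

   i    0    1    2    3    4    5    6    7    8    9   10   11
a[i]   25   20    6   28   17   12    8   16   24    5    1   26
L[i]    1    1    1    2    2    2    2    3    4    1    1    5

3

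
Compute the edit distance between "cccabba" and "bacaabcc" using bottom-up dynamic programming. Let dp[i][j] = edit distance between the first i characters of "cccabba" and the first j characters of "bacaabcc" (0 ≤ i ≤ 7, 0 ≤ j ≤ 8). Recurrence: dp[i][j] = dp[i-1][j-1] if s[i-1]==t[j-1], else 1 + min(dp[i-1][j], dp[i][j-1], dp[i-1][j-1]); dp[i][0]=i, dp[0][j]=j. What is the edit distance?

5

   ''  b  a  c  a  a  b  c  c
''  0  1  2  3  4  5  6  7  8
 c  1  1  2  2  3  4  5  6  7
 c  2  2  2  2  3  4  5  5  6
 c  3  3  3  2  3  4  5  5  5
 a  4  4  3  3  2  3  4  5  6
 b  5  4  4  4  3  3  3  4  5
 b  6  5  5  5  4  4  3  4  5
 a  7  6  5  6  5  4  4  4  5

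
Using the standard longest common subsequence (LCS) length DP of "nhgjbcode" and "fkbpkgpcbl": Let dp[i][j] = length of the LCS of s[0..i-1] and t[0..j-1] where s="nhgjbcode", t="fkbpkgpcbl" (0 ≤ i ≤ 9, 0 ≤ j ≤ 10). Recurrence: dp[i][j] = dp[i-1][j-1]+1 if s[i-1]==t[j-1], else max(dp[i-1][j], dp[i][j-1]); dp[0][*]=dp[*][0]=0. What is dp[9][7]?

   ''  f  k  b  p  k  g  p  c  b  l
''  0  0  0  0  0  0  0  0  0  0  0
 n  0  0  0  0  0  0  0  0  0  0  0
 h  0  0  0  0  0  0  0  0  0  0  0
 g  0  0  0  0  0  0  1  1  1  1  1
 j  0  0  0  0  0  0  1  1  1  1  1
 b  0  0  0  1  1  1  1  1  1  2  2
 c  0  0  0  1  1  1  1  1  2  2  2
 o  0  0  0  1  1  1  1  1  2  2  2
 d  0  0  0  1  1  1  1  1  2  2  2
 e  0  0  0  1  1  1  1  1  2  2  2

1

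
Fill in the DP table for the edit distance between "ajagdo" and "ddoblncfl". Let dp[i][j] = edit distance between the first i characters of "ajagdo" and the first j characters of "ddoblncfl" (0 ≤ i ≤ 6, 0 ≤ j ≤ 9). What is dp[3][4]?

4

   ''  d  d  o  b  l  n  c  f  l
''  0  1  2  3  4  5  6  7  8  9
 a  1  1  2  3  4  5  6  7  8  9
 j  2  2  2  3  4  5  6  7  8  9
 a  3  3  3  3  4  5  6  7  8  9
 g  4  4  4  4  4  5  6  7  8  9
 d  5  4  4  5  5  5  6  7  8  9
 o  6  5  5  4  5  6  6  7  8  9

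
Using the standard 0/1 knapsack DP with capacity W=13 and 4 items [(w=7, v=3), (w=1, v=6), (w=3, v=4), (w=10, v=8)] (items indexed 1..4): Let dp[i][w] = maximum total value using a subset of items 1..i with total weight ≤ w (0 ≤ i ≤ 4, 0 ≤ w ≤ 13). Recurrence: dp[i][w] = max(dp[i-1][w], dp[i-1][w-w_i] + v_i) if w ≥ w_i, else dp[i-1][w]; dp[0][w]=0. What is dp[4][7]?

10

i\w   0   1   2   3   4   5   6   7   8   9  10  11  12  13
  0   0   0   0   0   0   0   0   0   0   0   0   0   0   0
  1   0   0   0   0   0   0   0   3   3   3   3   3   3   3
  2   0   6   6   6   6   6   6   6   9   9   9   9   9   9
  3   0   6   6   6  10  10  10  10  10  10  10  13  13  13
  4   0   6   6   6  10  10  10  10  10  10  10  14  14  14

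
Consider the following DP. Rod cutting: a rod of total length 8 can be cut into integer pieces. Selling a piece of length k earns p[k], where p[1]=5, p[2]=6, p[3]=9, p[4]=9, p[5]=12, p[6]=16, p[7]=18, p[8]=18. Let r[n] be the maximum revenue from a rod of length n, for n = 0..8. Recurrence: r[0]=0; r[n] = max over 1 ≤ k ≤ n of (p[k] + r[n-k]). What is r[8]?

   n    0    1    2    3    4    5    6    7    8
r[n]    0    5   10   15   20   25   30   35   40

40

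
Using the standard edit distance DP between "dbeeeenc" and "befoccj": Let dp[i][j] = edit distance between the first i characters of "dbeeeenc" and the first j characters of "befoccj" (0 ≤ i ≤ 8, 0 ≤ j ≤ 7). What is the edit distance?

   ''  b  e  f  o  c  c  j
''  0  1  2  3  4  5  6  7
 d  1  1  2  3  4  5  6  7
 b  2  1  2  3  4  5  6  7
 e  3  2  1  2  3  4  5  6
 e  4  3  2  2  3  4  5  6
 e  5  4  3  3  3  4  5  6
 e  6  5  4  4  4  4  5  6
 n  7  6  5  5  5  5  5  6
 c  8  7  6  6  6  5  5  6

6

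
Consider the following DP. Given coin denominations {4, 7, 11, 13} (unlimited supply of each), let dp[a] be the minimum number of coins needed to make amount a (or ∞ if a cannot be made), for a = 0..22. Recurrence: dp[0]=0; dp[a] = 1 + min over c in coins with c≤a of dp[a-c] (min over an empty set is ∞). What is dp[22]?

 a  0  1  2  3  4  5  6  7  8  9 10 11 12 13 14 15 16 17 18 19 20 21 22
dp  0  -  -  -  1  -  -  1  2  -  -  1  3  1  2  2  4  2  2  3  2  3  2
(- denotes ∞ / unreachable)

2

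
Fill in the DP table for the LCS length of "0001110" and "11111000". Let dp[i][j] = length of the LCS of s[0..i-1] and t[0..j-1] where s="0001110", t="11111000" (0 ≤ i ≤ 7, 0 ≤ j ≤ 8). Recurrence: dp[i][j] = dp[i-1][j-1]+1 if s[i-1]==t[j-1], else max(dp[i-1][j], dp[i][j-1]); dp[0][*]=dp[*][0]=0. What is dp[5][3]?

2

   ''  1  1  1  1  1  0  0  0
''  0  0  0  0  0  0  0  0  0
 0  0  0  0  0  0  0  1  1  1
 0  0  0  0  0  0  0  1  2  2
 0  0  0  0  0  0  0  1  2  3
 1  0  1  1  1  1  1  1  2  3
 1  0  1  2  2  2  2  2  2  3
 1  0  1  2  3  3  3  3  3  3
 0  0  1  2  3  3  3  4  4  4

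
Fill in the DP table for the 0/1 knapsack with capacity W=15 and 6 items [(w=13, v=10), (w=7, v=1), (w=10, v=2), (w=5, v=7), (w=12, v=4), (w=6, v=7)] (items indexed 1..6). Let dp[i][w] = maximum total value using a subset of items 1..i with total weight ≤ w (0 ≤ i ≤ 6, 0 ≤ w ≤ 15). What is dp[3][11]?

i\w   0   1   2   3   4   5   6   7   8   9  10  11  12  13  14  15
  0   0   0   0   0   0   0   0   0   0   0   0   0   0   0   0   0
  1   0   0   0   0   0   0   0   0   0   0   0   0   0  10  10  10
  2   0   0   0   0   0   0   0   1   1   1   1   1   1  10  10  10
  3   0   0   0   0   0   0   0   1   1   1   2   2   2  10  10  10
  4   0   0   0   0   0   7   7   7   7   7   7   7   8  10  10  10
  5   0   0   0   0   0   7   7   7   7   7   7   7   8  10  10  10
  6   0   0   0   0   0   7   7   7   7   7   7  14  14  14  14  14

2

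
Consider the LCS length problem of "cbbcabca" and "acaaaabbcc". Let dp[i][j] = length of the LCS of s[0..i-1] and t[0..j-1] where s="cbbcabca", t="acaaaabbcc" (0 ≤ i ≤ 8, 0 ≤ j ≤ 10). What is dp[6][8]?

3

   ''  a  c  a  a  a  a  b  b  c  c
''  0  0  0  0  0  0  0  0  0  0  0
 c  0  0  1  1  1  1  1  1  1  1  1
 b  0  0  1  1  1  1  1  2  2  2  2
 b  0  0  1  1  1  1  1  2  3  3  3
 c  0  0  1  1  1  1  1  2  3  4  4
 a  0  1  1  2  2  2  2  2  3  4  4
 b  0  1  1  2  2  2  2  3  3  4  4
 c  0  1  2  2  2  2  2  3  3  4  5
 a  0  1  2  3  3  3  3  3  3  4  5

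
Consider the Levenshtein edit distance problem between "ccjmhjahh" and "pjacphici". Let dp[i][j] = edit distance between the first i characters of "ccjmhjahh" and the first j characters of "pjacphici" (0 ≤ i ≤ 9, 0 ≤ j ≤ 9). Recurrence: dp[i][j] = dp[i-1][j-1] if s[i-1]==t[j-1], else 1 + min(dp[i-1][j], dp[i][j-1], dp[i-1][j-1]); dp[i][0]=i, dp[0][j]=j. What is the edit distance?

9

   ''  p  j  a  c  p  h  i  c  i
''  0  1  2  3  4  5  6  7  8  9
 c  1  1  2  3  3  4  5  6  7  8
 c  2  2  2  3  3  4  5  6  6  7
 j  3  3  2  3  4  4  5  6  7  7
 m  4  4  3  3  4  5  5  6  7  8
 h  5  5  4  4  4  5  5  6  7  8
 j  6  6  5  5  5  5  6  6  7  8
 a  7  7  6  5  6  6  6  7  7  8
 h  8  8  7  6  6  7  6  7  8  8
 h  9  9  8  7  7  7  7  7  8  9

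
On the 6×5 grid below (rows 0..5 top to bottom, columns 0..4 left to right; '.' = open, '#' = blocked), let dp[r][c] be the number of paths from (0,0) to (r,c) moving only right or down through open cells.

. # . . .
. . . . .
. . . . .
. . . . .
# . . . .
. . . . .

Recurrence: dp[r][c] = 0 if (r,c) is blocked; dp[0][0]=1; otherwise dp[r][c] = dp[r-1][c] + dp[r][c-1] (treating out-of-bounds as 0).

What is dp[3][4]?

r\c   0   1   2   3   4
  0   1   0   0   0   0
  1   1   1   1   1   1
  2   1   2   3   4   5
  3   1   3   6  10  15
  4   0   3   9  19  34
  5   0   3  12  31  65

15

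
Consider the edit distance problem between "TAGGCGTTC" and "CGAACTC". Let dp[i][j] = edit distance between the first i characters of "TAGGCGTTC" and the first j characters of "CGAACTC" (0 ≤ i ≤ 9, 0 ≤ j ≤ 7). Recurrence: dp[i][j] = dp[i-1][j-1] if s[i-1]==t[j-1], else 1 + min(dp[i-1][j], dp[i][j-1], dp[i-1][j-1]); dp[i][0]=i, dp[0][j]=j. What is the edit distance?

6

   ''  C  G  A  A  C  T  C
''  0  1  2  3  4  5  6  7
 T  1  1  2  3  4  5  5  6
 A  2  2  2  2  3  4  5  6
 G  3  3  2  3  3  4  5  6
 G  4  4  3  3  4  4  5  6
 C  5  4  4  4  4  4  5  5
 G  6  5  4  5  5  5  5  6
 T  7  6  5  5  6  6  5  6
 T  8  7  6  6  6  7  6  6
 C  9  8  7  7  7  6  7  6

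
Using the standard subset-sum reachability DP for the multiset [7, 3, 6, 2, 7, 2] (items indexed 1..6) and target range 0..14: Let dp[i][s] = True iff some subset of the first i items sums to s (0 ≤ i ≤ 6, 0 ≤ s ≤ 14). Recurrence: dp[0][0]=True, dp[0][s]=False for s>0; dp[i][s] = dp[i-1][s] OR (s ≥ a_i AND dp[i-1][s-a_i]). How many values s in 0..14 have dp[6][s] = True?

14

i\s   0   1   2   3   4   5   6   7   8   9  10  11  12  13  14
  0   T   F   F   F   F   F   F   F   F   F   F   F   F   F   F
  1   T   F   F   F   F   F   F   T   F   F   F   F   F   F   F
  2   T   F   F   T   F   F   F   T   F   F   T   F   F   F   F
  3   T   F   F   T   F   F   T   T   F   T   T   F   F   T   F
  4   T   F   T   T   F   T   T   T   T   T   T   T   T   T   F
  5   T   F   T   T   F   T   T   T   T   T   T   T   T   T   T
  6   T   F   T   T   T   T   T   T   T   T   T   T   T   T   T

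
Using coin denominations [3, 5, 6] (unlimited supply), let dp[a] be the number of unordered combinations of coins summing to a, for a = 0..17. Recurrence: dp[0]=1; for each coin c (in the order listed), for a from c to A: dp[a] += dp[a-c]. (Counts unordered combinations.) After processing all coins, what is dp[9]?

after  coin     0     1     2     3     4     5     6     7     8     9    10    11    12    13    14    15    16    17
          3     1     0     0     1     0     0     1     0     0     1     0     0     1     0     0     1     0     0
          5     1     0     0     1     0     1     1     0     1     1     1     1     1     1     1     2     1     1
          6     1     0     0     1     0     1     2     0     1     2     1     2     3     1     2     4     2     3

2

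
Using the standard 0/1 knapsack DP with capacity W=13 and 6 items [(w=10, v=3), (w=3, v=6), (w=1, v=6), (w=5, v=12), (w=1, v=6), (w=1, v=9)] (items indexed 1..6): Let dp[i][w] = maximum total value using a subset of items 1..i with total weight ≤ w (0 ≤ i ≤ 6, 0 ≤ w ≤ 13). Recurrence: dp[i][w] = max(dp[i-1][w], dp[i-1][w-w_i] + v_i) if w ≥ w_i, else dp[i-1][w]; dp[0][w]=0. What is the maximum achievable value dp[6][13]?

i\w   0   1   2   3   4   5   6   7   8   9  10  11  12  13
  0   0   0   0   0   0   0   0   0   0   0   0   0   0   0
  1   0   0   0   0   0   0   0   0   0   0   3   3   3   3
  2   0   0   0   6   6   6   6   6   6   6   6   6   6   9
  3   0   6   6   6  12  12  12  12  12  12  12  12  12  12
  4   0   6   6   6  12  12  18  18  18  24  24  24  24  24
  5   0   6  12  12  12  18  18  24  24  24  30  30  30  30
  6   0   9  15  21  21  21  27  27  33  33  33  39  39  39

39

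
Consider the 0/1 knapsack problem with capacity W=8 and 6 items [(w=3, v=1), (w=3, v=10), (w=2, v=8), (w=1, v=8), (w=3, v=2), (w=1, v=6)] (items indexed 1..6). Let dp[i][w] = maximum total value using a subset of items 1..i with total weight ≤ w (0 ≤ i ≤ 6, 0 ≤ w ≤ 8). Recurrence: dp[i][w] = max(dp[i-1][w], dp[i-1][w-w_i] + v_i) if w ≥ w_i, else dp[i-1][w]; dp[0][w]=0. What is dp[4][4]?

18

i\w   0   1   2   3   4   5   6   7   8
  0   0   0   0   0   0   0   0   0   0
  1   0   0   0   1   1   1   1   1   1
  2   0   0   0  10  10  10  11  11  11
  3   0   0   8  10  10  18  18  18  19
  4   0   8   8  16  18  18  26  26  26
  5   0   8   8  16  18  18  26  26  26
  6   0   8  14  16  22  24  26  32  32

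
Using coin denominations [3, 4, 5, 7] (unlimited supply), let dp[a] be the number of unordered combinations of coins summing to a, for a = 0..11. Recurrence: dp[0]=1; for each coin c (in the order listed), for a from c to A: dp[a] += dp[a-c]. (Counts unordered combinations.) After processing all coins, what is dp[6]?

1

after  coin     0     1     2     3     4     5     6     7     8     9    10    11
          3     1     0     0     1     0     0     1     0     0     1     0     0
          4     1     0     0     1     1     0     1     1     1     1     1     1
          5     1     0     0     1     1     1     1     1     2     2     2     2
          7     1     0     0     1     1     1     1     2     2     2     3     3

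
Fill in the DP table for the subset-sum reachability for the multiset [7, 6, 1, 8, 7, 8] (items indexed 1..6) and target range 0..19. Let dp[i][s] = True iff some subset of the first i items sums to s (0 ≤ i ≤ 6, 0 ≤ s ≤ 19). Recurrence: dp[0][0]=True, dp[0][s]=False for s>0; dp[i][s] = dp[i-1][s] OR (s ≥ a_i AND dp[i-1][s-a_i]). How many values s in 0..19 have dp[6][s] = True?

i\s   0   1   2   3   4   5   6   7   8   9  10  11  12  13  14  15  16  17  18  19
  0   T   F   F   F   F   F   F   F   F   F   F   F   F   F   F   F   F   F   F   F
  1   T   F   F   F   F   F   F   T   F   F   F   F   F   F   F   F   F   F   F   F
  2   T   F   F   F   F   F   T   T   F   F   F   F   F   T   F   F   F   F   F   F
  3   T   T   F   F   F   F   T   T   T   F   F   F   F   T   T   F   F   F   F   F
  4   T   T   F   F   F   F   T   T   T   T   F   F   F   T   T   T   T   F   F   F
  5   T   T   F   F   F   F   T   T   T   T   F   F   F   T   T   T   T   F   F   F
  6   T   T   F   F   F   F   T   T   T   T   F   F   F   T   T   T   T   T   F   F

11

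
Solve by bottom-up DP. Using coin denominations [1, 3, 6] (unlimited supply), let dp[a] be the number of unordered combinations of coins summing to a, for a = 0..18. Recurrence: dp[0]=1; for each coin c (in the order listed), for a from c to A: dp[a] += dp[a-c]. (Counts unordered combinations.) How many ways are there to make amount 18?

after  coin     0     1     2     3     4     5     6     7     8     9    10    11    12    13    14    15    16    17    18
          1     1     1     1     1     1     1     1     1     1     1     1     1     1     1     1     1     1     1     1
          3     1     1     1     2     2     2     3     3     3     4     4     4     5     5     5     6     6     6     7
          6     1     1     1     2     2     2     4     4     4     6     6     6     9     9     9    12    12    12    16

16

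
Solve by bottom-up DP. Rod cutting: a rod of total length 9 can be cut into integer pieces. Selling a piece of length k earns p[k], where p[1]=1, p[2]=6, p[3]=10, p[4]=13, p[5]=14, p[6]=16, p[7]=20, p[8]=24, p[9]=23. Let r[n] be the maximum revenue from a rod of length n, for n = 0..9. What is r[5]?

16

   n    0    1    2    3    4    5    6    7    8    9
r[n]    0    1    6   10   13   16   20   23   26   30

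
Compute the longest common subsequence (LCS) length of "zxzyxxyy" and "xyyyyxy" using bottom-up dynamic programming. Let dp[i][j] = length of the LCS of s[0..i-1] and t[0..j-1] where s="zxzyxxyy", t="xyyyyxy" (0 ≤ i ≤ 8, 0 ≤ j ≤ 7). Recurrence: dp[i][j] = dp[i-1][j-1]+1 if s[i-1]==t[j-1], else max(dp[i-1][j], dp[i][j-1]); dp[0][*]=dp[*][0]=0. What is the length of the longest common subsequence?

   ''  x  y  y  y  y  x  y
''  0  0  0  0  0  0  0  0
 z  0  0  0  0  0  0  0  0
 x  0  1  1  1  1  1  1  1
 z  0  1  1  1  1  1  1  1
 y  0  1  2  2  2  2  2  2
 x  0  1  2  2  2  2  3  3
 x  0  1  2  2  2  2  3  3
 y  0  1  2  3  3  3  3  4
 y  0  1  2  3  4  4  4  4

4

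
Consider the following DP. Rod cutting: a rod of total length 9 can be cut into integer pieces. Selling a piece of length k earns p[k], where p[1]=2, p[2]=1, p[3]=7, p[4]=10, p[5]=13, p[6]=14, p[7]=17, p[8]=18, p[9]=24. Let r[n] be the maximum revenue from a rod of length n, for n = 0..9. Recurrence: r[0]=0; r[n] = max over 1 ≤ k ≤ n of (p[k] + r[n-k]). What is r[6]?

15

   n    0    1    2    3    4    5    6    7    8    9
r[n]    0    2    4    7   10   13   15   17   20   24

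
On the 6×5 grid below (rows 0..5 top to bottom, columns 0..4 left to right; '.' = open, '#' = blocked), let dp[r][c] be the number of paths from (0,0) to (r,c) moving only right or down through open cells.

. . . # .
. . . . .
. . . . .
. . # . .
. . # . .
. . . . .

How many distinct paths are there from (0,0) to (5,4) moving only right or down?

r\c   0   1   2   3   4
  0   1   1   1   0   0
  1   1   2   3   3   3
  2   1   3   6   9  12
  3   1   4   0   9  21
  4   1   5   0   9  30
  5   1   6   6  15  45

45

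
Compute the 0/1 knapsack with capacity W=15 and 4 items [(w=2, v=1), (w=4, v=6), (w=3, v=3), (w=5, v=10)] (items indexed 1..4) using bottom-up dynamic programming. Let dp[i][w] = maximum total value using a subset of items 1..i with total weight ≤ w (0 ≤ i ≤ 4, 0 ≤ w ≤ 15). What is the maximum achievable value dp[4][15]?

20

i\w   0   1   2   3   4   5   6   7   8   9  10  11  12  13  14  15
  0   0   0   0   0   0   0   0   0   0   0   0   0   0   0   0   0
  1   0   0   1   1   1   1   1   1   1   1   1   1   1   1   1   1
  2   0   0   1   1   6   6   7   7   7   7   7   7   7   7   7   7
  3   0   0   1   3   6   6   7   9   9  10  10  10  10  10  10  10
  4   0   0   1   3   6  10  10  11  13  16  16  17  19  19  20  20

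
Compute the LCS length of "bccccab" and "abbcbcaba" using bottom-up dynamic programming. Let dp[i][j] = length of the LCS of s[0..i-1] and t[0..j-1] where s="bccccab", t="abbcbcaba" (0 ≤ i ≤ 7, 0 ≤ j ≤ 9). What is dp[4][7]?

   ''  a  b  b  c  b  c  a  b  a
''  0  0  0  0  0  0  0  0  0  0
 b  0  0  1  1  1  1  1  1  1  1
 c  0  0  1  1  2  2  2  2  2  2
 c  0  0  1  1  2  2  3  3  3  3
 c  0  0  1  1  2  2  3  3  3  3
 c  0  0  1  1  2  2  3  3  3  3
 a  0  1  1  1  2  2  3  4  4  4
 b  0  1  2  2  2  3  3  4  5  5

3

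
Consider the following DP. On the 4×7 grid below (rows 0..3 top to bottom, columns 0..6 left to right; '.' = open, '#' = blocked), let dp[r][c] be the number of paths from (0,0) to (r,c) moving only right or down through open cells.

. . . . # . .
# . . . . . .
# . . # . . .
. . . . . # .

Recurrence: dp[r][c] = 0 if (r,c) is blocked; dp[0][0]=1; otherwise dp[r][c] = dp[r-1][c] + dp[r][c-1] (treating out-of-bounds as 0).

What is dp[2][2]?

r\c   0   1   2   3   4   5   6
  0   1   1   1   1   0   0   0
  1   0   1   2   3   3   3   3
  2   0   1   3   0   3   6   9
  3   0   1   4   4   7   0   9

3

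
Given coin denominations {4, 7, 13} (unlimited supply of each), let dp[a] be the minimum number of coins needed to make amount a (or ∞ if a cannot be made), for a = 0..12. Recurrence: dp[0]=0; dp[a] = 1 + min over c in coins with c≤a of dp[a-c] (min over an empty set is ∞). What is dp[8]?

2

 a  0  1  2  3  4  5  6  7  8  9 10 11 12
dp  0  -  -  -  1  -  -  1  2  -  -  2  3
(- denotes ∞ / unreachable)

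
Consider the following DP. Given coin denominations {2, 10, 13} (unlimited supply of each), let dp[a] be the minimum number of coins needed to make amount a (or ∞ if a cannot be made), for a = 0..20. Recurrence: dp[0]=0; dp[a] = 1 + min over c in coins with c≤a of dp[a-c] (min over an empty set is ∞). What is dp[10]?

 a  0  1  2  3  4  5  6  7  8  9 10 11 12 13 14 15 16 17 18 19 20
dp  0  -  1  -  2  -  3  -  4  -  1  -  2  1  3  2  4  3  5  4  2
(- denotes ∞ / unreachable)

1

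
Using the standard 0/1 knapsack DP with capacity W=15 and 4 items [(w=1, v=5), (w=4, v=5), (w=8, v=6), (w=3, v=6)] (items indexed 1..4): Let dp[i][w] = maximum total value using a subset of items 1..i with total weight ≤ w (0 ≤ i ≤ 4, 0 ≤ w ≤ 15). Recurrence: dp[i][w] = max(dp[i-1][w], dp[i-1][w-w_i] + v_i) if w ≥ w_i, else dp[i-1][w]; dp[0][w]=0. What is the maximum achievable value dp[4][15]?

17

i\w   0   1   2   3   4   5   6   7   8   9  10  11  12  13  14  15
  0   0   0   0   0   0   0   0   0   0   0   0   0   0   0   0   0
  1   0   5   5   5   5   5   5   5   5   5   5   5   5   5   5   5
  2   0   5   5   5   5  10  10  10  10  10  10  10  10  10  10  10
  3   0   5   5   5   5  10  10  10  10  11  11  11  11  16  16  16
  4   0   5   5   6  11  11  11  11  16  16  16  16  17  17  17  17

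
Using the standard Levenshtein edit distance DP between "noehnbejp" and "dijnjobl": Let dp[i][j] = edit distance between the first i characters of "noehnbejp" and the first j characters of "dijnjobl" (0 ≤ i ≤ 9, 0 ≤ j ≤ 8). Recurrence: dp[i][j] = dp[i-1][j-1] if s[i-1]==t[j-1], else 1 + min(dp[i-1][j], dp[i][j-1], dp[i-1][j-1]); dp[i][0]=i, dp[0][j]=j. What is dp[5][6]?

6

   ''  d  i  j  n  j  o  b  l
''  0  1  2  3  4  5  6  7  8
 n  1  1  2  3  3  4  5  6  7
 o  2  2  2  3  4  4  4  5  6
 e  3  3  3  3  4  5  5  5  6
 h  4  4  4  4  4  5  6  6  6
 n  5  5  5  5  4  5  6  7  7
 b  6  6  6  6  5  5  6  6  7
 e  7  7  7  7  6  6  6  7  7
 j  8  8  8  7  7  6  7  7  8
 p  9  9  9  8  8  7  7  8  8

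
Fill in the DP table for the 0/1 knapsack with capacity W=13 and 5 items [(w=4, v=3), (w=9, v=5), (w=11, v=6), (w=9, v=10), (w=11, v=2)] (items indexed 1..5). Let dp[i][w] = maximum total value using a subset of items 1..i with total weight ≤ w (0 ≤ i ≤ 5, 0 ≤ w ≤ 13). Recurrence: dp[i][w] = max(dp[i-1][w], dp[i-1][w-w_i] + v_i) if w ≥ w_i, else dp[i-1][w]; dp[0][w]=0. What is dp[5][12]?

10

i\w   0   1   2   3   4   5   6   7   8   9  10  11  12  13
  0   0   0   0   0   0   0   0   0   0   0   0   0   0   0
  1   0   0   0   0   3   3   3   3   3   3   3   3   3   3
  2   0   0   0   0   3   3   3   3   3   5   5   5   5   8
  3   0   0   0   0   3   3   3   3   3   5   5   6   6   8
  4   0   0   0   0   3   3   3   3   3  10  10  10  10  13
  5   0   0   0   0   3   3   3   3   3  10  10  10  10  13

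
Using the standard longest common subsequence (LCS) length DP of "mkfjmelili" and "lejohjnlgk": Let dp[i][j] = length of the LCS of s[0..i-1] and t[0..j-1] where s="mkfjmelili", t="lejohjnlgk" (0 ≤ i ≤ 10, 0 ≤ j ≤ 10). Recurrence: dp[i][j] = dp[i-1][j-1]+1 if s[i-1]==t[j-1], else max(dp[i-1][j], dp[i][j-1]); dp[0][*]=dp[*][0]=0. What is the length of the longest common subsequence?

2

   ''  l  e  j  o  h  j  n  l  g  k
''  0  0  0  0  0  0  0  0  0  0  0
 m  0  0  0  0  0  0  0  0  0  0  0
 k  0  0  0  0  0  0  0  0  0  0  1
 f  0  0  0  0  0  0  0  0  0  0  1
 j  0  0  0  1  1  1  1  1  1  1  1
 m  0  0  0  1  1  1  1  1  1  1  1
 e  0  0  1  1  1  1  1  1  1  1  1
 l  0  1  1  1  1  1  1  1  2  2  2
 i  0  1  1  1  1  1  1  1  2  2  2
 l  0  1  1  1  1  1  1  1  2  2  2
 i  0  1  1  1  1  1  1  1  2  2  2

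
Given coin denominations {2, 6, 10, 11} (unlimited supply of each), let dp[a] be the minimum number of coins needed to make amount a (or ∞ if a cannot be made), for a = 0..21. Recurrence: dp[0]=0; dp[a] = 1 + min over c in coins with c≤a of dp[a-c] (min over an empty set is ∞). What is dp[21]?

 a  0  1  2  3  4  5  6  7  8  9 10 11 12 13 14 15 16 17 18 19 20 21
dp  0  -  1  -  2  -  1  -  2  -  1  1  2  2  3  3  2  2  3  3  2  2
(- denotes ∞ / unreachable)

2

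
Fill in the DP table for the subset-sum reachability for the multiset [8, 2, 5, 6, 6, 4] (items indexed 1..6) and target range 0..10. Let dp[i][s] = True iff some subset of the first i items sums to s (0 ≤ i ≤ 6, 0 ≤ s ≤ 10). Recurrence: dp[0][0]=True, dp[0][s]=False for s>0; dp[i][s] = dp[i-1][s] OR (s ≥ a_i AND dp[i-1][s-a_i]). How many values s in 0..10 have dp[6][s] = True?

9

i\s   0   1   2   3   4   5   6   7   8   9  10
  0   T   F   F   F   F   F   F   F   F   F   F
  1   T   F   F   F   F   F   F   F   T   F   F
  2   T   F   T   F   F   F   F   F   T   F   T
  3   T   F   T   F   F   T   F   T   T   F   T
  4   T   F   T   F   F   T   T   T   T   F   T
  5   T   F   T   F   F   T   T   T   T   F   T
  6   T   F   T   F   T   T   T   T   T   T   T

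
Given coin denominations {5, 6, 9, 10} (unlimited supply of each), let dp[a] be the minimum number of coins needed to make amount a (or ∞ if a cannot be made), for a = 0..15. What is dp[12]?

2

 a  0  1  2  3  4  5  6  7  8  9 10 11 12 13 14 15
dp  0  -  -  -  -  1  1  -  -  1  1  2  2  -  2  2
(- denotes ∞ / unreachable)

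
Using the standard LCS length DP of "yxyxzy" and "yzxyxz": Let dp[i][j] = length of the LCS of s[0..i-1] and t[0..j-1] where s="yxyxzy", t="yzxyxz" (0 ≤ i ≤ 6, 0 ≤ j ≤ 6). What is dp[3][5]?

   ''  y  z  x  y  x  z
''  0  0  0  0  0  0  0
 y  0  1  1  1  1  1  1
 x  0  1  1  2  2  2  2
 y  0  1  1  2  3  3  3
 x  0  1  1  2  3  4  4
 z  0  1  2  2  3  4  5
 y  0  1  2  2  3  4  5

3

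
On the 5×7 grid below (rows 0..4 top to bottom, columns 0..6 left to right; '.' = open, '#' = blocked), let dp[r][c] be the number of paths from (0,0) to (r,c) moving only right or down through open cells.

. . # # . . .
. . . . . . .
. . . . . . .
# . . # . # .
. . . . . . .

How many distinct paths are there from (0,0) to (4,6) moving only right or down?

r\c   0   1   2   3   4   5   6
  0   1   1   0   0   0   0   0
  1   1   2   2   2   2   2   2
  2   1   3   5   7   9  11  13
  3   0   3   8   0   9   0  13
  4   0   3  11  11  20  20  33

33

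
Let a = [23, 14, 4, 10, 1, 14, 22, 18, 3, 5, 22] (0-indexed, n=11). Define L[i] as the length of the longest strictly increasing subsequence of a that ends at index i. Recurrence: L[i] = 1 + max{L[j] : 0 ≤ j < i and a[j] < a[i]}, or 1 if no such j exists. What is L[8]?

   i    0    1    2    3    4    5    6    7    8    9   10
a[i]   23   14    4   10    1   14   22   18    3    5   22
L[i]    1    1    1    2    1    3    4    4    2    3    5

2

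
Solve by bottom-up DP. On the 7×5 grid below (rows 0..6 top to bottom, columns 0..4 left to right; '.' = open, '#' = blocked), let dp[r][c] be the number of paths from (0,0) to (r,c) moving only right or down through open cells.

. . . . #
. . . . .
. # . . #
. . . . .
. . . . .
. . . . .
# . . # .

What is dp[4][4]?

28

r\c   0   1   2   3   4
  0   1   1   1   1   0
  1   1   2   3   4   4
  2   1   0   3   7   0
  3   1   1   4  11  11
  4   1   2   6  17  28
  5   1   3   9  26  54
  6   0   3  12   0  54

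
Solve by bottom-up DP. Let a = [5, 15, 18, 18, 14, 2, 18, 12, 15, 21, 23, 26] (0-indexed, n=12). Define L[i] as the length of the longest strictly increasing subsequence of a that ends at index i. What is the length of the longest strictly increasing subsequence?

6

   i    0    1    2    3    4    5    6    7    8    9   10   11
a[i]    5   15   18   18   14    2   18   12   15   21   23   26
L[i]    1    2    3    3    2    1    3    2    3    4    5    6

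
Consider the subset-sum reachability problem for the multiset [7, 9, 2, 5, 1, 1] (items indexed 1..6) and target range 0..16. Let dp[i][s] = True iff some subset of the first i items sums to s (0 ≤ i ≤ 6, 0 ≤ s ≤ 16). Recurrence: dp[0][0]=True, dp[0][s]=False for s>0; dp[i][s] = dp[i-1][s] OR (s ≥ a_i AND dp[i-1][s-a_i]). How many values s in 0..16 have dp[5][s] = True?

16

i\s   0   1   2   3   4   5   6   7   8   9  10  11  12  13  14  15  16
  0   T   F   F   F   F   F   F   F   F   F   F   F   F   F   F   F   F
  1   T   F   F   F   F   F   F   T   F   F   F   F   F   F   F   F   F
  2   T   F   F   F   F   F   F   T   F   T   F   F   F   F   F   F   T
  3   T   F   T   F   F   F   F   T   F   T   F   T   F   F   F   F   T
  4   T   F   T   F   F   T   F   T   F   T   F   T   T   F   T   F   T
  5   T   T   T   T   F   T   T   T   T   T   T   T   T   T   T   T   T
  6   T   T   T   T   T   T   T   T   T   T   T   T   T   T   T   T   T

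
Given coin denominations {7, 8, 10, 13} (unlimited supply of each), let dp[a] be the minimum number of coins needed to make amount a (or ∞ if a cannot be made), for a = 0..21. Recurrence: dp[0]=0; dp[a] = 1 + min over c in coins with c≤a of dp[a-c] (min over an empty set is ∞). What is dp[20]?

 a  0  1  2  3  4  5  6  7  8  9 10 11 12 13 14 15 16 17 18 19 20 21
dp  0  -  -  -  -  -  -  1  1  -  1  -  -  1  2  2  2  2  2  -  2  2
(- denotes ∞ / unreachable)

2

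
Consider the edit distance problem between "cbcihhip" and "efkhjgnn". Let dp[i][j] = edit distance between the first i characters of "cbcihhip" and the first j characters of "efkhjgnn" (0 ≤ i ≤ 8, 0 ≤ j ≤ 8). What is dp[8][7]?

   ''  e  f  k  h  j  g  n  n
''  0  1  2  3  4  5  6  7  8
 c  1  1  2  3  4  5  6  7  8
 b  2  2  2  3  4  5  6  7  8
 c  3  3  3  3  4  5  6  7  8
 i  4  4  4  4  4  5  6  7  8
 h  5  5  5  5  4  5  6  7  8
 h  6  6  6  6  5  5  6  7  8
 i  7  7  7  7  6  6  6  7  8
 p  8  8  8  8  7  7  7  7  8

7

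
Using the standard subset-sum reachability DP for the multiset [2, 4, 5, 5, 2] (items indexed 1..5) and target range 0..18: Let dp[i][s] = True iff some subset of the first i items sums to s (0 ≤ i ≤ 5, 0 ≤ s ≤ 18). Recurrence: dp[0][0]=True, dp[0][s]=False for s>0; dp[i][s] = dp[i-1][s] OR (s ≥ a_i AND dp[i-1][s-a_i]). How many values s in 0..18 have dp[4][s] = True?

12

i\s   0   1   2   3   4   5   6   7   8   9  10  11  12  13  14  15  16  17  18
  0   T   F   F   F   F   F   F   F   F   F   F   F   F   F   F   F   F   F   F
  1   T   F   T   F   F   F   F   F   F   F   F   F   F   F   F   F   F   F   F
  2   T   F   T   F   T   F   T   F   F   F   F   F   F   F   F   F   F   F   F
  3   T   F   T   F   T   T   T   T   F   T   F   T   F   F   F   F   F   F   F
  4   T   F   T   F   T   T   T   T   F   T   T   T   T   F   T   F   T   F   F
  5   T   F   T   F   T   T   T   T   T   T   T   T   T   T   T   F   T   F   T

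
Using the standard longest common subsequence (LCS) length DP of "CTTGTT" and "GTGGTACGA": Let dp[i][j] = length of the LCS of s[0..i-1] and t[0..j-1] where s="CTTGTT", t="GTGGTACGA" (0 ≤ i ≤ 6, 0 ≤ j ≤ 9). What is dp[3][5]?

   ''  G  T  G  G  T  A  C  G  A
''  0  0  0  0  0  0  0  0  0  0
 C  0  0  0  0  0  0  0  1  1  1
 T  0  0  1  1  1  1  1  1  1  1
 T  0  0  1  1  1  2  2  2  2  2
 G  0  1  1  2  2  2  2  2  3  3
 T  0  1  2  2  2  3  3  3  3  3
 T  0  1  2  2  2  3  3  3  3  3

2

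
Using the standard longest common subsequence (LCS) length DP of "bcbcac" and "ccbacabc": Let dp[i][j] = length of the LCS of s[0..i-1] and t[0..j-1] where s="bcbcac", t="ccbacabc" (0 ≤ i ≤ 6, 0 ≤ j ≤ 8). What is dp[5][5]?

3

   ''  c  c  b  a  c  a  b  c
''  0  0  0  0  0  0  0  0  0
 b  0  0  0  1  1  1  1  1  1
 c  0  1  1  1  1  2  2  2  2
 b  0  1  1  2  2  2  2  3  3
 c  0  1  2  2  2  3  3  3  4
 a  0  1  2  2  3  3  4  4  4
 c  0  1  2  2  3  4  4  4  5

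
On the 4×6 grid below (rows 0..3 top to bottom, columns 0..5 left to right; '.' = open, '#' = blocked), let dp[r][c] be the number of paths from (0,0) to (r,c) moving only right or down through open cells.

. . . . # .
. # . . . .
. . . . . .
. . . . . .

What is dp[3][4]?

r\c   0   1   2   3   4   5
  0   1   1   1   1   0   0
  1   1   0   1   2   2   2
  2   1   1   2   4   6   8
  3   1   2   4   8  14  22

14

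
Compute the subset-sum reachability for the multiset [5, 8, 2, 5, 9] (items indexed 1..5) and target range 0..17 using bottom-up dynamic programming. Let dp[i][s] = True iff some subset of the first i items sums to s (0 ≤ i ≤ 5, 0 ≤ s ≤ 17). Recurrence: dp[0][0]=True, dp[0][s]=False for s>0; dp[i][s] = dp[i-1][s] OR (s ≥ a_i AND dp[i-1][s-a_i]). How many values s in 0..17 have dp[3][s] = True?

i\s   0   1   2   3   4   5   6   7   8   9  10  11  12  13  14  15  16  17
  0   T   F   F   F   F   F   F   F   F   F   F   F   F   F   F   F   F   F
  1   T   F   F   F   F   T   F   F   F   F   F   F   F   F   F   F   F   F
  2   T   F   F   F   F   T   F   F   T   F   F   F   F   T   F   F   F   F
  3   T   F   T   F   F   T   F   T   T   F   T   F   F   T   F   T   F   F
  4   T   F   T   F   F   T   F   T   T   F   T   F   T   T   F   T   F   F
  5   T   F   T   F   F   T   F   T   T   T   T   T   T   T   T   T   T   T

8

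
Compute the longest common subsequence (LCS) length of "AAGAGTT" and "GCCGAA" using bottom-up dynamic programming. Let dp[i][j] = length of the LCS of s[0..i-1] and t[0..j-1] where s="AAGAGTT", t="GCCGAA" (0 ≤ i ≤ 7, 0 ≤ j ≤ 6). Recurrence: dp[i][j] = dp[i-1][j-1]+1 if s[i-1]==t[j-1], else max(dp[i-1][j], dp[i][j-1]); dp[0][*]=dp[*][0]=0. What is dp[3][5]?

   ''  G  C  C  G  A  A
''  0  0  0  0  0  0  0
 A  0  0  0  0  0  1  1
 A  0  0  0  0  0  1  2
 G  0  1  1  1  1  1  2
 A  0  1  1  1  1  2  2
 G  0  1  1  1  2  2  2
 T  0  1  1  1  2  2  2
 T  0  1  1  1  2  2  2

1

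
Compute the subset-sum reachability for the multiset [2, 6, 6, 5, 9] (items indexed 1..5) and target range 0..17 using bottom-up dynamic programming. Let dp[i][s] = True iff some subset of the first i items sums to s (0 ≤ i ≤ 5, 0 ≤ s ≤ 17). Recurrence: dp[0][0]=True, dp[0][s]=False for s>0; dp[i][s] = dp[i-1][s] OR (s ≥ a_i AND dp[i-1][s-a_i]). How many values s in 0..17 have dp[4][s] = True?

11

i\s   0   1   2   3   4   5   6   7   8   9  10  11  12  13  14  15  16  17
  0   T   F   F   F   F   F   F   F   F   F   F   F   F   F   F   F   F   F
  1   T   F   T   F   F   F   F   F   F   F   F   F   F   F   F   F   F   F
  2   T   F   T   F   F   F   T   F   T   F   F   F   F   F   F   F   F   F
  3   T   F   T   F   F   F   T   F   T   F   F   F   T   F   T   F   F   F
  4   T   F   T   F   F   T   T   T   T   F   F   T   T   T   T   F   F   T
  5   T   F   T   F   F   T   T   T   T   T   F   T   T   T   T   T   T   T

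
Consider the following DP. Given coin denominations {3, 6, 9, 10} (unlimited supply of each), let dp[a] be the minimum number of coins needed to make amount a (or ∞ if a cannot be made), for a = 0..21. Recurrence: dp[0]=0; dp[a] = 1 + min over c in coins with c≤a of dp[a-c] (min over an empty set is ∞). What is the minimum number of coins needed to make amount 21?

 a  0  1  2  3  4  5  6  7  8  9 10 11 12 13 14 15 16 17 18 19 20 21
dp  0  -  -  1  -  -  1  -  -  1  1  -  2  2  -  2  2  -  2  2  2  3
(- denotes ∞ / unreachable)

3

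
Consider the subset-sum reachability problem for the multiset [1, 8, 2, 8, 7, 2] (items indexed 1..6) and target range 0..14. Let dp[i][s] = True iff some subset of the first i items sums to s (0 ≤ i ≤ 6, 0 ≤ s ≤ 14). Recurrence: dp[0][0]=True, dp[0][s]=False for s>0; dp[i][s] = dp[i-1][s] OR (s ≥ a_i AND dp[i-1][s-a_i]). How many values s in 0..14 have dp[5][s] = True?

9

i\s   0   1   2   3   4   5   6   7   8   9  10  11  12  13  14
  0   T   F   F   F   F   F   F   F   F   F   F   F   F   F   F
  1   T   T   F   F   F   F   F   F   F   F   F   F   F   F   F
  2   T   T   F   F   F   F   F   F   T   T   F   F   F   F   F
  3   T   T   T   T   F   F   F   F   T   T   T   T   F   F   F
  4   T   T   T   T   F   F   F   F   T   T   T   T   F   F   F
  5   T   T   T   T   F   F   F   T   T   T   T   T   F   F   F
  6   T   T   T   T   T   T   F   T   T   T   T   T   T   T   F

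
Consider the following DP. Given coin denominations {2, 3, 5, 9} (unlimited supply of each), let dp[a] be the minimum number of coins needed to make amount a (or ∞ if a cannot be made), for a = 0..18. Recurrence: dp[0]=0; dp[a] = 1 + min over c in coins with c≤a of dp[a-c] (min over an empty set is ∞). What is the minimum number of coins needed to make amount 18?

2

 a  0  1  2  3  4  5  6  7  8  9 10 11 12 13 14 15 16 17 18
dp  0  -  1  1  2  1  2  2  2  1  2  2  2  3  2  3  3  3  2
(- denotes ∞ / unreachable)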